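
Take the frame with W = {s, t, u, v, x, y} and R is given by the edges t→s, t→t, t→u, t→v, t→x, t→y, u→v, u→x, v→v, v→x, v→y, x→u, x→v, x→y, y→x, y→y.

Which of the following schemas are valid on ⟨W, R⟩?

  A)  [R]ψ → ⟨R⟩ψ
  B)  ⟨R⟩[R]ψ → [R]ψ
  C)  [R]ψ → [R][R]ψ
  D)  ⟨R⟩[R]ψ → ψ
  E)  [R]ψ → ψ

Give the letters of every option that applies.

none

R is not reflexive: not s R s.
R is not symmetric: t R s but not s R t.
R is not transitive: u R v and v R y but not u R y.
R is not euclidean: t R s and t R t but not s R t.
R is not serial: s has no R-successor.
(A) [R]ψ → ⟨R⟩ψ (axiom D) characterises the serial frames. R is not serial — not valid.
(B) the dual of axiom 5: valid iff R is euclidean. R is not euclidean — not valid.
(C) [R]ψ → [R][R]ψ (axiom 4) characterises the transitive frames. R is not transitive — not valid.
(D) ⟨R⟩[R]ψ → ψ (the dual of axiom B) characterises the symmetric frames. R is not symmetric — not valid.
(E) [R]ψ → ψ is axiom T, which corresponds to reflexivity. R is not reflexive — not valid.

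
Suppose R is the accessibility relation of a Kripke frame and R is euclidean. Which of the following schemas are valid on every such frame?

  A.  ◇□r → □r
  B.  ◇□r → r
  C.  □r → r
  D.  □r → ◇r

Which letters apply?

(A) ◇□r → □r is the dual of axiom 5; it is valid on a frame exactly when R is euclidean. Every such R is euclidean, so valid.
(B) the dual of axiom B: valid iff R is symmetric. Such an R need not be symmetric — not valid.
(C) □r → r is axiom T, which corresponds to reflexivity. Such an R need not be reflexive — not valid.
(D) axiom D: valid iff R is serial. Such an R need not be serial — not valid.

A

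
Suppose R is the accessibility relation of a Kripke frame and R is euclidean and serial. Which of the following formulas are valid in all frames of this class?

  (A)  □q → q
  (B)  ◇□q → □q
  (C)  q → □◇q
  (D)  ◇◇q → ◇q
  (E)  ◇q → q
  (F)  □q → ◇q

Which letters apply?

(A) □q → q is axiom T; it is valid on a frame exactly when R is reflexive. Such an R need not be reflexive, so not valid.
(B) ◇□q → □q (the dual of axiom 5) characterises the euclidean frames. Every such R is euclidean — valid.
(C) q → □◇q (axiom B) characterises the symmetric frames. Such an R need not be symmetric — not valid.
(D) the dual of axiom 4: valid iff R is transitive. Such an R need not be transitive — not valid.
(E) ◇q → q is valid only on frames where every R-edge is a self-loop. Such an R need not be a subset of the identity — not valid.
(F) □q → ◇q (axiom D) characterises the serial frames. Every such R is serial — valid.

B, F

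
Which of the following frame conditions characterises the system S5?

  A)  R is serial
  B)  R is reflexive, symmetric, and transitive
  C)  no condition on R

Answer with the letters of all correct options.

(A) this class determines D, not S5.
(B) S5 is sound and complete for exactly this class.
(C) this class determines K, not S5.

B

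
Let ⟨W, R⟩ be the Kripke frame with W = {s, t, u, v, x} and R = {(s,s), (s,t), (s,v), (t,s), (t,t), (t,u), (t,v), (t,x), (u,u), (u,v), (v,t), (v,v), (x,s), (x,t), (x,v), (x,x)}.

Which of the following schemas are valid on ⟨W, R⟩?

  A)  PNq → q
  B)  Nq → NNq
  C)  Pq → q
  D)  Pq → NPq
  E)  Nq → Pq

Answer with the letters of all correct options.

R is not symmetric: s R v but not v R s.
R is not transitive: s R t and t R u but not s R u.
R is not euclidean: s R v and s R s but not v R s.
R is serial: every world has an R-successor.
R is not a subset of the identity: s R t with s ≠ t.
(A) PNq → q is the dual of axiom B; it is valid on a frame exactly when R is symmetric. R is not symmetric, so not valid.
(B) axiom 4: valid iff R is transitive. R is not transitive — not valid.
(C) Pq → q is the converse of T; it holds exactly when R ⊆ identity. Here R ⊄ identity — not valid.
(D) Pq → NPq (axiom 5) characterises the euclidean frames. R is not euclidean — not valid.
(E) Nq → Pq (axiom D) characterises the serial frames. R is serial — valid.

E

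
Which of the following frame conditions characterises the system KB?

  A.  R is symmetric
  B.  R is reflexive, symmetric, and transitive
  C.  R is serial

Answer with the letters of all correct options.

(A) KB is sound and complete for exactly this class.
(B) this class determines S5, not KB.
(C) this class determines D, not KB.

A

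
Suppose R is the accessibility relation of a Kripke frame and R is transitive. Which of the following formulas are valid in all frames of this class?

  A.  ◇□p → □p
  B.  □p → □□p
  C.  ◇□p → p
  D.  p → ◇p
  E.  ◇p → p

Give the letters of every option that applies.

(A) ◇□p → □p is the dual of axiom 5; it is valid on a frame exactly when R is euclidean. Such an R need not be euclidean, so not valid.
(B) □p → □□p is axiom 4, which corresponds to transitivity. Every such R is transitive — valid.
(C) the dual of axiom B: valid iff R is symmetric. Such an R need not be symmetric — not valid.
(D) p → ◇p (the dual of axiom T) characterises the reflexive frames. Such an R need not be reflexive — not valid.
(E) ◇p → p is valid only on frames where every R-edge is a self-loop. Such an R need not be a subset of the identity — not valid.

B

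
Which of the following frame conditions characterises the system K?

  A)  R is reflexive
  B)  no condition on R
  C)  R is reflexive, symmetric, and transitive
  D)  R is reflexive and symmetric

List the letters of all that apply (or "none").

(A) this class determines T (= KT), not K.
(B) K is sound and complete for exactly this class.
(C) this class determines S5, not K.
(D) this class determines B (= KTB), not K.

B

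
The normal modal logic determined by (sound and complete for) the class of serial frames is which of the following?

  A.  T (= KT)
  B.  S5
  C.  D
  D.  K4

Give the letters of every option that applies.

C

(A) T (= KT) is determined by the class of reflexive frames.
(B) S5 is determined by the class of reflexive, symmetric, and transitive frames.
(C) D is determined by exactly this class.
(D) K4 is determined by the class of transitive frames.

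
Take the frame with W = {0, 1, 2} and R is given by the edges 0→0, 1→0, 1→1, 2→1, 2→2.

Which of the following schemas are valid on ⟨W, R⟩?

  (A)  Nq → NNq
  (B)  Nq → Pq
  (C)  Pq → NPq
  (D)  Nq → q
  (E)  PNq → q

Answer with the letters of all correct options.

B, D

R is reflexive: each world relates to itself.
R is not symmetric: 1 R 0 but not 0 R 1.
R is not transitive: 2 R 1 and 1 R 0 but not 2 R 0.
R is not euclidean: 1 R 0 and 1 R 1 but not 0 R 1.
R is serial: every world has an R-successor.
(A) Nq → NNq (axiom 4) characterises the transitive frames. R is not transitive — not valid.
(B) Nq → Pq (axiom D) characterises the serial frames. R is serial — valid.
(C) Pq → NPq is axiom 5, which corresponds to the euclidean property. R is not euclidean — not valid.
(D) Nq → q is axiom T; it is valid on a frame exactly when R is reflexive. R is reflexive, so valid.
(E) PNq → q is the dual of axiom B; it is valid on a frame exactly when R is symmetric. R is not symmetric, so not valid.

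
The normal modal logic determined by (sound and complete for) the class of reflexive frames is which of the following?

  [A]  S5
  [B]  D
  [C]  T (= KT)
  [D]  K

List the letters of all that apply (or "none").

C

(A) S5 is determined by the class of reflexive, symmetric, and transitive frames.
(B) D is determined by the class of serial frames.
(C) T (= KT) is determined by exactly this class.
(D) K is determined by the class of arbitrary frames.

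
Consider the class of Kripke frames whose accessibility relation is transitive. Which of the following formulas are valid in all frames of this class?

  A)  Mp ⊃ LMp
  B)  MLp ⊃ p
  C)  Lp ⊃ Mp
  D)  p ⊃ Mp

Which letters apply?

(A) Mp ⊃ LMp (axiom 5) characterises the euclidean frames. Such an R need not be euclidean — not valid.
(B) MLp ⊃ p is the dual of axiom B, which corresponds to symmetry. Such an R need not be symmetric — not valid.
(C) Lp ⊃ Mp is axiom D, which corresponds to seriality. Such an R need not be serial — not valid.
(D) the dual of axiom T: valid iff R is reflexive. Such an R need not be reflexive — not valid.

none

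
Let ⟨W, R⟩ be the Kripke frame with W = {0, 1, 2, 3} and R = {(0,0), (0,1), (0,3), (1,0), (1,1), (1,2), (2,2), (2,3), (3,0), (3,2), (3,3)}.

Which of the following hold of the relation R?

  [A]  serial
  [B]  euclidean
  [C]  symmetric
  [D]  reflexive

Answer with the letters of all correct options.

(A) serial: every world has an R-successor.
(B) not euclidean: 0 R 1 and 0 R 3 but not 1 R 3.
(C) not symmetric: 1 R 2 but not 2 R 1.
(D) reflexive: each world relates to itself.

A, D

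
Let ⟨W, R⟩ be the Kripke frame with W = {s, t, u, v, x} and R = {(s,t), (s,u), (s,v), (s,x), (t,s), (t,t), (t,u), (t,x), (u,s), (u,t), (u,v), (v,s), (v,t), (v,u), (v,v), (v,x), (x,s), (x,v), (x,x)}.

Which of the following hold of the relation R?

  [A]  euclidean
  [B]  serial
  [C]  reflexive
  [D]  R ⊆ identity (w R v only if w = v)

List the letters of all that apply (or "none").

(A) not euclidean: s R t and s R v but not t R v.
(B) serial: every world has an R-successor.
(C) not reflexive: not s R s.
(D) not ⊆ identity: s R t with s ≠ t.

B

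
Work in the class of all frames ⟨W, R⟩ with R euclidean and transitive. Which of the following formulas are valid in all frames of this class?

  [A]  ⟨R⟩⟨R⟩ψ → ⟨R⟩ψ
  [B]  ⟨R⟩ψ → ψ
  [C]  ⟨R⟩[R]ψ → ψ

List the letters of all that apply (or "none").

(A) ⟨R⟩⟨R⟩ψ → ⟨R⟩ψ (the dual of axiom 4) characterises the transitive frames. Every such R is transitive — valid.
(B) ⟨R⟩ψ → ψ is the converse of T; it holds exactly when R ⊆ identity. Such an R need not be a subset of the identity — not valid.
(C) ⟨R⟩[R]ψ → ψ is the dual of axiom B; it is valid on a frame exactly when R is symmetric. Such an R need not be symmetric, so not valid.

A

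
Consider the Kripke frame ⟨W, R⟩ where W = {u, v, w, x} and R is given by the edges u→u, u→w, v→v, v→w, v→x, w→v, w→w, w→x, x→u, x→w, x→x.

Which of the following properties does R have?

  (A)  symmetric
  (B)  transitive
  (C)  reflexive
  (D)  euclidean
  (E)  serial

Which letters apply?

(A) not symmetric: u R w but not w R u.
(B) not transitive: u R w and w R v but not u R v.
(C) reflexive: each world relates to itself.
(D) not euclidean: u R w and u R u but not w R u.
(E) serial: every world has an R-successor.

C, E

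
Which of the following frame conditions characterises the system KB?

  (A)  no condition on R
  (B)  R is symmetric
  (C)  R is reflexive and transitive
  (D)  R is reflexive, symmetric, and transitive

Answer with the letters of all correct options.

B

(A) this class determines K, not KB.
(B) KB is sound and complete for exactly this class.
(C) this class determines S4, not KB.
(D) this class determines S5, not KB.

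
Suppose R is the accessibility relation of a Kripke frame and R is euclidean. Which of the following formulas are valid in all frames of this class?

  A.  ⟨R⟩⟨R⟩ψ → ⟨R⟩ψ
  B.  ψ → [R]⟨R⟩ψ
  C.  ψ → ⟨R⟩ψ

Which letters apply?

none

(A) the dual of axiom 4: valid iff R is transitive. Such an R need not be transitive — not valid.
(B) axiom B: valid iff R is symmetric. Such an R need not be symmetric — not valid.
(C) ψ → ⟨R⟩ψ is the dual of axiom T; it is valid on a frame exactly when R is reflexive. Such an R need not be reflexive, so not valid.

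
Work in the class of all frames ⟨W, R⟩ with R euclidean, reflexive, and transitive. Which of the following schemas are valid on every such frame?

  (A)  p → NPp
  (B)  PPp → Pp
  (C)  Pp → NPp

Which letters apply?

A relation that is euclidean, reflexive, and transitive is also serial and symmetric.
(A) p → NPp (axiom B) characterises the symmetric frames. Every such R is symmetric — valid.
(B) PPp → Pp is the dual of axiom 4; it is valid on a frame exactly when R is transitive. Every such R is transitive, so valid.
(C) Pp → NPp is axiom 5; it is valid on a frame exactly when R is euclidean. Every such R is euclidean, so valid.

A, B, C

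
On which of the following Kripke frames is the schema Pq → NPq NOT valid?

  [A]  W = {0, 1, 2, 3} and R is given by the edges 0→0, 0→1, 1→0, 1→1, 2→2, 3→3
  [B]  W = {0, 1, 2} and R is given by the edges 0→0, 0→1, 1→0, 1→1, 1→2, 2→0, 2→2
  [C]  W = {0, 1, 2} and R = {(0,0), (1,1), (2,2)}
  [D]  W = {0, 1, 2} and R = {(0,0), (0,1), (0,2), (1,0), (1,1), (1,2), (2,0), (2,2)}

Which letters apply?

B, D

The schema Pq → NPq is axiom 5; it is valid on a frame iff R is euclidean.
(A) R is euclidean (any two R-successors of the same world are R-related), so the schema is valid here.
(B) R is not euclidean (1 R 0 and 1 R 2 but not 0 R 2), so the schema fails here.
(C) R is euclidean (any two R-successors of the same world are R-related), so the schema is valid here.
(D) R is not euclidean (0 R 2 and 0 R 1 but not 2 R 1), so the schema fails here.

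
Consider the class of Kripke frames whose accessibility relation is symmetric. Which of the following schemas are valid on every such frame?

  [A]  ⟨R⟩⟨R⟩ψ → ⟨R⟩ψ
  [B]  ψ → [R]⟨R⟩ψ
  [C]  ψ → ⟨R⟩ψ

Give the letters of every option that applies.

B

(A) the dual of axiom 4: valid iff R is transitive. Such an R need not be transitive — not valid.
(B) ψ → [R]⟨R⟩ψ is axiom B; it is valid on a frame exactly when R is symmetric. Every such R is symmetric, so valid.
(C) ψ → ⟨R⟩ψ (the dual of axiom T) characterises the reflexive frames. Such an R need not be reflexive — not valid.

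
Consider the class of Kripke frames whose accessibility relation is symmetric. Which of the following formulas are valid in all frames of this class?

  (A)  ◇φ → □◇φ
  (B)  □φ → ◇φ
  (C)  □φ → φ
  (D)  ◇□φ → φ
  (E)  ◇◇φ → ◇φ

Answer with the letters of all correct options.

(A) ◇φ → □◇φ is axiom 5; it is valid on a frame exactly when R is euclidean. Such an R need not be euclidean, so not valid.
(B) □φ → ◇φ is axiom D; it is valid on a frame exactly when R is serial. Such an R need not be serial, so not valid.
(C) □φ → φ (axiom T) characterises the reflexive frames. Such an R need not be reflexive — not valid.
(D) the dual of axiom B: valid iff R is symmetric. Every such R is symmetric — valid.
(E) ◇◇φ → ◇φ is the dual of axiom 4; it is valid on a frame exactly when R is transitive. Such an R need not be transitive, so not valid.

D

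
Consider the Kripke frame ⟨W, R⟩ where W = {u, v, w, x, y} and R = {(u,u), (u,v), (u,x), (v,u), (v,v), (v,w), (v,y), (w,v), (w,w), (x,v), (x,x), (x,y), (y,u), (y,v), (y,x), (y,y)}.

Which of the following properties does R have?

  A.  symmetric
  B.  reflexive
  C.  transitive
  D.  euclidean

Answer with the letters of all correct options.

(A) not symmetric: u R x but not x R u.
(B) reflexive: each world relates to itself.
(C) not transitive: u R v and v R w but not u R w.
(D) not euclidean: u R v and u R x but not v R x.

B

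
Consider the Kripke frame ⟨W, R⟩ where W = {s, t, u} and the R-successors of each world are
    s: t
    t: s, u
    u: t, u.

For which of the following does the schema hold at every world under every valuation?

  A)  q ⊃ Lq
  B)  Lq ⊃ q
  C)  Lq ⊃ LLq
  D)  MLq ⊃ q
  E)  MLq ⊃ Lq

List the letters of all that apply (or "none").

R is not reflexive: not s R s.
R is symmetric: every R-edge is matched by its reverse.
R is not transitive: s R t and t R s but not s R s.
R is not euclidean: t R s and t R u but not s R u.
R is not a subset of the identity: s R t with s ≠ t.
(A) q ⊃ Lq is valid only on frames where every R-edge is a self-loop. Here R ⊄ identity — not valid.
(B) Lq ⊃ q (axiom T) characterises the reflexive frames. R is not reflexive — not valid.
(C) Lq ⊃ LLq is axiom 4, which corresponds to transitivity. R is not transitive — not valid.
(D) the dual of axiom B: valid iff R is symmetric. R is symmetric — valid.
(E) MLq ⊃ Lq is the dual of axiom 5, which corresponds to the euclidean property. R is not euclidean — not valid.

D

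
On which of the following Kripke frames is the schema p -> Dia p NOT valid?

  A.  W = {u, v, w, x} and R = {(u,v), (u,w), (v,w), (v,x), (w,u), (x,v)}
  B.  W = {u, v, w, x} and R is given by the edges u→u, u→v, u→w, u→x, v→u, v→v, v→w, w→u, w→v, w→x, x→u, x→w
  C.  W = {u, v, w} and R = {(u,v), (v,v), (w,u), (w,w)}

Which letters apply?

The schema p -> Dia p is the dual of axiom T; it is valid on a frame iff R is reflexive.
(A) R is not reflexive (not u R u), so the schema fails here.
(B) R is not reflexive (not w R w), so the schema fails here.
(C) R is not reflexive (not u R u), so the schema fails here.

A, B, C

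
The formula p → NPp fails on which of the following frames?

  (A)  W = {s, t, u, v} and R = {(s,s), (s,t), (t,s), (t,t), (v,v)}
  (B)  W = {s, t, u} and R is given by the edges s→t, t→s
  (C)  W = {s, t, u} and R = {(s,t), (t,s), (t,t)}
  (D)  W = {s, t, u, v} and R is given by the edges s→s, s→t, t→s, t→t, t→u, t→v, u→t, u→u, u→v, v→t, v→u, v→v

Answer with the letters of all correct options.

none

The schema p → NPp is axiom B; it is valid on a frame iff R is symmetric.
(A) R is symmetric (every R-edge is matched by its reverse), so the schema is valid here.
(B) R is symmetric (every R-edge is matched by its reverse), so the schema is valid here.
(C) R is symmetric (every R-edge is matched by its reverse), so the schema is valid here.
(D) R is symmetric (every R-edge is matched by its reverse), so the schema is valid here.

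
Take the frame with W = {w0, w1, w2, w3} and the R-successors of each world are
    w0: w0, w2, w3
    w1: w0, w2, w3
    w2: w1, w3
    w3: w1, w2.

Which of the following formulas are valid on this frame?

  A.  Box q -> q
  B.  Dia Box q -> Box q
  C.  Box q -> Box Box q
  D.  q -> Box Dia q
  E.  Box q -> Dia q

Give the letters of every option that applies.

E

R is not reflexive: not w1 R w1.
R is not symmetric: w0 R w2 but not w2 R w0.
R is not transitive: w0 R w2 and w2 R w1 but not w0 R w1.
R is not euclidean: w0 R w2 and w0 R w0 but not w2 R w0.
R is serial: every world has an R-successor.
(A) Box q -> q is axiom T, which corresponds to reflexivity. R is not reflexive — not valid.
(B) Dia Box q -> Box q is the dual of axiom 5; it is valid on a frame exactly when R is euclidean. R is not euclidean, so not valid.
(C) Box q -> Box Box q (axiom 4) characterises the transitive frames. R is not transitive — not valid.
(D) q -> Box Dia q (axiom B) characterises the symmetric frames. R is not symmetric — not valid.
(E) axiom D: valid iff R is serial. R is serial — valid.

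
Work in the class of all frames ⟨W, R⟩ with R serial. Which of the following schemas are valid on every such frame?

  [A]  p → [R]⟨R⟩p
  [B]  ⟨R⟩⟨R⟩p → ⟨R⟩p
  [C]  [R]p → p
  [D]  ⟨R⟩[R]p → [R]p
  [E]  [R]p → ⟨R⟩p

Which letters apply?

E

(A) p → [R]⟨R⟩p (axiom B) characterises the symmetric frames. Such an R need not be symmetric — not valid.
(B) ⟨R⟩⟨R⟩p → ⟨R⟩p is the dual of axiom 4; it is valid on a frame exactly when R is transitive. Such an R need not be transitive, so not valid.
(C) axiom T: valid iff R is reflexive. Such an R need not be reflexive — not valid.
(D) ⟨R⟩[R]p → [R]p is the dual of axiom 5; it is valid on a frame exactly when R is euclidean. Such an R need not be euclidean, so not valid.
(E) [R]p → ⟨R⟩p is axiom D; it is valid on a frame exactly when R is serial. Every such R is serial, so valid.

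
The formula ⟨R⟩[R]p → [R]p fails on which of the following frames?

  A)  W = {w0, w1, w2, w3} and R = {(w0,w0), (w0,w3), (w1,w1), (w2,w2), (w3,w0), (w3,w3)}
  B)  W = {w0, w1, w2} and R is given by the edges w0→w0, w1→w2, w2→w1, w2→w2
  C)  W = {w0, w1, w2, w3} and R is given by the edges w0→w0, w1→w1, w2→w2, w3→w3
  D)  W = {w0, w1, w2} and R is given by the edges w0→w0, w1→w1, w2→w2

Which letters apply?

B

The schema ⟨R⟩[R]p → [R]p is the dual of axiom 5; it is valid on a frame iff R is euclidean.
(A) R is euclidean (any two R-successors of the same world are R-related), so the schema is valid here.
(B) R is not euclidean (w2 R w1 and w2 R w1 but not w1 R w1), so the schema fails here.
(C) R is euclidean (any two R-successors of the same world are R-related), so the schema is valid here.
(D) R is euclidean (any two R-successors of the same world are R-related), so the schema is valid here.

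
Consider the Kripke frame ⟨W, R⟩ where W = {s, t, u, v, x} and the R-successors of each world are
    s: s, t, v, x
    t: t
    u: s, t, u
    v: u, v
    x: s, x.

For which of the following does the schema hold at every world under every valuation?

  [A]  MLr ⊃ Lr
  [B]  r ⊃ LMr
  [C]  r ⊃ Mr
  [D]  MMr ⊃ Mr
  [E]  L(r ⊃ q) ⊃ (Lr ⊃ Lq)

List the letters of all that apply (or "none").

R is reflexive: each world relates to itself.
R is not symmetric: s R t but not t R s.
R is not transitive: s R v and v R u but not s R u.
R is not euclidean: s R t and s R s but not t R s.
(A) MLr ⊃ Lr (the dual of axiom 5) characterises the euclidean frames. R is not euclidean — not valid.
(B) r ⊃ LMr is axiom B; it is valid on a frame exactly when R is symmetric. R is not symmetric, so not valid.
(C) the dual of axiom T: valid iff R is reflexive. R is reflexive — valid.
(D) MMr ⊃ Mr is the dual of axiom 4; it is valid on a frame exactly when R is transitive. R is not transitive, so not valid.
(E) L(r ⊃ q) ⊃ (Lr ⊃ Lq) is the K axiom; it holds on all frames — valid.

C, E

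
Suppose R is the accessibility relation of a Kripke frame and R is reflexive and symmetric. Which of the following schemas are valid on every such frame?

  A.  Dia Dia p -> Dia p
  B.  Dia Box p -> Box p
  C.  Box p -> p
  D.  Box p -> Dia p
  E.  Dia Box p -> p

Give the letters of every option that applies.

Reflexive relations are serial.
(A) Dia Dia p -> Dia p (the dual of axiom 4) characterises the transitive frames. Such an R need not be transitive — not valid.
(B) Dia Box p -> Box p is the dual of axiom 5, which corresponds to the euclidean property. Such an R need not be euclidean — not valid.
(C) Box p -> p is axiom T; it is valid on a frame exactly when R is reflexive. Every such R is reflexive, so valid.
(D) axiom D: valid iff R is serial. Every such R is serial — valid.
(E) Dia Box p -> p is the dual of axiom B; it is valid on a frame exactly when R is symmetric. Every such R is symmetric, so valid.

C, D, E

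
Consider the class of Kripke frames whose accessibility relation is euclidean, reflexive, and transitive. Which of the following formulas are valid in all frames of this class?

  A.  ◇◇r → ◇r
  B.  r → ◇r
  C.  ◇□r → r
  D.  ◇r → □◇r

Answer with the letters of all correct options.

A relation that is euclidean, reflexive, and transitive is also serial and symmetric.
(A) the dual of axiom 4: valid iff R is transitive. Every such R is transitive — valid.
(B) the dual of axiom T: valid iff R is reflexive. Every such R is reflexive — valid.
(C) ◇□r → r (the dual of axiom B) characterises the symmetric frames. Every such R is symmetric — valid.
(D) ◇r → □◇r is axiom 5, which corresponds to the euclidean property. Every such R is euclidean — valid.

A, B, C, D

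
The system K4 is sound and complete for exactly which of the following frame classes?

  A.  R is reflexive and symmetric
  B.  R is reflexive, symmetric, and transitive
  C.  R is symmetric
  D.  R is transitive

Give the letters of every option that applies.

D

(A) this class determines B (= KTB), not K4.
(B) this class determines S5, not K4.
(C) this class determines KB, not K4.
(D) K4 is sound and complete for exactly this class.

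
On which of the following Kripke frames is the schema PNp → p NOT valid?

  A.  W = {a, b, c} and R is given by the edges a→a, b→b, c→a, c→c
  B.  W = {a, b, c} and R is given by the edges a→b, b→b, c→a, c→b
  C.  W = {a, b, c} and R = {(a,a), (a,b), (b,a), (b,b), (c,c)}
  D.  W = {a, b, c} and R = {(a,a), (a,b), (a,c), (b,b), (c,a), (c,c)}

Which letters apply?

The schema PNp → p is the dual of axiom B; it is valid on a frame iff R is symmetric.
(A) R is not symmetric (c R a but not a R c), so the schema fails here.
(B) R is not symmetric (a R b but not b R a), so the schema fails here.
(C) R is symmetric (every R-edge is matched by its reverse), so the schema is valid here.
(D) R is not symmetric (a R b but not b R a), so the schema fails here.

A, B, D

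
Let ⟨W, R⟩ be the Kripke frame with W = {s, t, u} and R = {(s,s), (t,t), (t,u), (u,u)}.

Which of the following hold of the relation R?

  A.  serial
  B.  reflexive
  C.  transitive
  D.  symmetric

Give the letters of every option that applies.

A, B, C

(A) serial: every world has an R-successor.
(B) reflexive: each world relates to itself.
(C) transitive: R is closed under composition.
(D) not symmetric: t R u but not u R t.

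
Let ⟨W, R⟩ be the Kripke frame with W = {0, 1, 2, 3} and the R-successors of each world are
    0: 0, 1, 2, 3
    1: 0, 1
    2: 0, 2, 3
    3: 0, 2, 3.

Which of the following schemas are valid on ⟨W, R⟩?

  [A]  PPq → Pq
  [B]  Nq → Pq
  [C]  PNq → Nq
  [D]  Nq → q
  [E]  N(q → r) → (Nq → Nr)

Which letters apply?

B, D, E

R is reflexive: each world relates to itself.
R is not transitive: 1 R 0 and 0 R 2 but not 1 R 2.
R is not euclidean: 0 R 1 and 0 R 2 but not 1 R 2.
R is serial: every world has an R-successor.
(A) PPq → Pq is the dual of axiom 4; it is valid on a frame exactly when R is transitive. R is not transitive, so not valid.
(B) Nq → Pq (axiom D) characterises the serial frames. R is serial — valid.
(C) PNq → Nq (the dual of axiom 5) characterises the euclidean frames. R is not euclidean — not valid.
(D) Nq → q (axiom T) characterises the reflexive frames. R is reflexive — valid.
(E) this is just K, valid on every normal frame.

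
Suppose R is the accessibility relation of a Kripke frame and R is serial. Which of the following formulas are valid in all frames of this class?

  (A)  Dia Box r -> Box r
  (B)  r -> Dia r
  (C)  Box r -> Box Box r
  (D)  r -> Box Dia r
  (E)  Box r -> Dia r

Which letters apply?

E

(A) Dia Box r -> Box r (the dual of axiom 5) characterises the euclidean frames. Such an R need not be euclidean — not valid.
(B) r -> Dia r (the dual of axiom T) characterises the reflexive frames. Such an R need not be reflexive — not valid.
(C) axiom 4: valid iff R is transitive. Such an R need not be transitive — not valid.
(D) r -> Box Dia r (axiom B) characterises the symmetric frames. Such an R need not be symmetric — not valid.
(E) Box r -> Dia r (axiom D) characterises the serial frames. Every such R is serial — valid.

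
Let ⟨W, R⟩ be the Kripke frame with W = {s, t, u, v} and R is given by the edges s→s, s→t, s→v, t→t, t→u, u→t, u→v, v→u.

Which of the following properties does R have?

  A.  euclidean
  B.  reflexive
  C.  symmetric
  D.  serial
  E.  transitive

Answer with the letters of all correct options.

D

(A) not euclidean: s R t and s R s but not t R s.
(B) not reflexive: not u R u.
(C) not symmetric: s R t but not t R s.
(D) serial: every world has an R-successor.
(E) not transitive: s R t and t R u but not s R u.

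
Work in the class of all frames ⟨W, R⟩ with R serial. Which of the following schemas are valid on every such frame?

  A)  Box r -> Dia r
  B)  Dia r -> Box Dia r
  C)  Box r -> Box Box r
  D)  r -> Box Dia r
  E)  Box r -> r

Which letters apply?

(A) Box r -> Dia r (axiom D) characterises the serial frames. Every such R is serial — valid.
(B) Dia r -> Box Dia r is axiom 5, which corresponds to the euclidean property. Such an R need not be euclidean — not valid.
(C) Box r -> Box Box r is axiom 4; it is valid on a frame exactly when R is transitive. Such an R need not be transitive, so not valid.
(D) r -> Box Dia r (axiom B) characterises the symmetric frames. Such an R need not be symmetric — not valid.
(E) axiom T: valid iff R is reflexive. Such an R need not be reflexive — not valid.

A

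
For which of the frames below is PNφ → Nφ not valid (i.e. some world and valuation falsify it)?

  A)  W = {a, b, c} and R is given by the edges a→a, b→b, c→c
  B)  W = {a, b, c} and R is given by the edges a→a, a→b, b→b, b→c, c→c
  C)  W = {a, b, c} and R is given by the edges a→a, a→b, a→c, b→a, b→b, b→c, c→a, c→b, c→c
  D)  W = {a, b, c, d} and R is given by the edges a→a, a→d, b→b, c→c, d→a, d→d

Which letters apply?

The schema PNφ → Nφ is the dual of axiom 5; it is valid on a frame iff R is euclidean.
(A) R is euclidean (any two R-successors of the same world are R-related), so the schema is valid here.
(B) R is not euclidean (a R b and a R a but not b R a), so the schema fails here.
(C) R is euclidean (any two R-successors of the same world are R-related), so the schema is valid here.
(D) R is euclidean (any two R-successors of the same world are R-related), so the schema is valid here.

B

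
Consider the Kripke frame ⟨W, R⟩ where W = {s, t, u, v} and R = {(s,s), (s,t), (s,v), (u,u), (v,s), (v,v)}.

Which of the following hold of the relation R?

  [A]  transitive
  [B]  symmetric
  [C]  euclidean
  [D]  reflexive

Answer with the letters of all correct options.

(A) not transitive: v R s and s R t but not v R t.
(B) not symmetric: s R t but not t R s.
(C) not euclidean: s R t and s R s but not t R s.
(D) not reflexive: not t R t.

none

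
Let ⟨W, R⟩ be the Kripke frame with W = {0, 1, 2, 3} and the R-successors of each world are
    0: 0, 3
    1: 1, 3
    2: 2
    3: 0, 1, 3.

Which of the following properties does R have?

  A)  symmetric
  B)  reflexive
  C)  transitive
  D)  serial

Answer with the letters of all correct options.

(A) symmetric: every R-edge is matched by its reverse.
(B) reflexive: each world relates to itself.
(C) not transitive: 0 R 3 and 3 R 1 but not 0 R 1.
(D) serial: every world has an R-successor.

A, B, D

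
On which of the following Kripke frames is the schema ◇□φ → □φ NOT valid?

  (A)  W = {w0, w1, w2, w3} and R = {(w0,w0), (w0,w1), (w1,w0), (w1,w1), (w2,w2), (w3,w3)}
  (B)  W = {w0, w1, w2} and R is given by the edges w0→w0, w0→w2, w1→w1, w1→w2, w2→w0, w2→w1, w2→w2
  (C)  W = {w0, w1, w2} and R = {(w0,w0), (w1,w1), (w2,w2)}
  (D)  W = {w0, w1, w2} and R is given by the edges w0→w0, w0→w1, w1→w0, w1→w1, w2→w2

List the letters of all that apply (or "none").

The schema ◇□φ → □φ is the dual of axiom 5; it is valid on a frame iff R is euclidean.
(A) R is euclidean (any two R-successors of the same world are R-related), so the schema is valid here.
(B) R is not euclidean (w2 R w0 and w2 R w1 but not w0 R w1), so the schema fails here.
(C) R is euclidean (any two R-successors of the same world are R-related), so the schema is valid here.
(D) R is euclidean (any two R-successors of the same world are R-related), so the schema is valid here.

B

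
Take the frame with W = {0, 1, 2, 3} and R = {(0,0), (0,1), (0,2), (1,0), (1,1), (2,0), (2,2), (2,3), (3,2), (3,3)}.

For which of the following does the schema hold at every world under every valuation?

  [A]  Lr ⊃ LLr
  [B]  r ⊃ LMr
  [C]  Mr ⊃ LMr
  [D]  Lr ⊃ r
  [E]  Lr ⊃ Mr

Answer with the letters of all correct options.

R is reflexive: each world relates to itself.
R is symmetric: every R-edge is matched by its reverse.
R is not transitive: 0 R 2 and 2 R 3 but not 0 R 3.
R is not euclidean: 0 R 1 and 0 R 2 but not 1 R 2.
R is serial: every world has an R-successor.
(A) Lr ⊃ LLr is axiom 4, which corresponds to transitivity. R is not transitive — not valid.
(B) r ⊃ LMr (axiom B) characterises the symmetric frames. R is symmetric — valid.
(C) Mr ⊃ LMr (axiom 5) characterises the euclidean frames. R is not euclidean — not valid.
(D) axiom T: valid iff R is reflexive. R is reflexive — valid.
(E) axiom D: valid iff R is serial. R is serial — valid.

B, D, E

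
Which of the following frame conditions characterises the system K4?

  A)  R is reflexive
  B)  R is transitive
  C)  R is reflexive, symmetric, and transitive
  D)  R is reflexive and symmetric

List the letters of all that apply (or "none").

B

(A) this class determines T (= KT), not K4.
(B) K4 is sound and complete for exactly this class.
(C) this class determines S5, not K4.
(D) this class determines B (= KTB), not K4.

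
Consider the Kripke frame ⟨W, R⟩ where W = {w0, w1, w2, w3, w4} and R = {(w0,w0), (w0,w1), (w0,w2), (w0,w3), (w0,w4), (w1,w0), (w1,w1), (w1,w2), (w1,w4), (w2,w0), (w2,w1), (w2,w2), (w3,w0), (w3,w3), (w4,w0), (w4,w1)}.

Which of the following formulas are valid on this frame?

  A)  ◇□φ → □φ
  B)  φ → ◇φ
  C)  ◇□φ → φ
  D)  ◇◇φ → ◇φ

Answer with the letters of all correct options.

R is not reflexive: not w4 R w4.
R is symmetric: every R-edge is matched by its reverse.
R is not transitive: w1 R w0 and w0 R w3 but not w1 R w3.
R is not euclidean: w0 R w1 and w0 R w3 but not w1 R w3.
(A) the dual of axiom 5: valid iff R is euclidean. R is not euclidean — not valid.
(B) φ → ◇φ (the dual of axiom T) characterises the reflexive frames. R is not reflexive — not valid.
(C) ◇□φ → φ (the dual of axiom B) characterises the symmetric frames. R is symmetric — valid.
(D) ◇◇φ → ◇φ is the dual of axiom 4; it is valid on a frame exactly when R is transitive. R is not transitive, so not valid.

C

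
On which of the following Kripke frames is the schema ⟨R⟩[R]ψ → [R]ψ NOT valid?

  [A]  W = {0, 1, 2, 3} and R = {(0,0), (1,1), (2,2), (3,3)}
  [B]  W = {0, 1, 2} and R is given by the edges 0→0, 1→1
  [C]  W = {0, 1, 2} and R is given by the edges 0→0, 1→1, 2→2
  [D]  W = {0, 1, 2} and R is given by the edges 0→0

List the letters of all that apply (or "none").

The schema ⟨R⟩[R]ψ → [R]ψ is the dual of axiom 5; it is valid on a frame iff R is euclidean.
(A) R is euclidean (any two R-successors of the same world are R-related), so the schema is valid here.
(B) R is euclidean (any two R-successors of the same world are R-related), so the schema is valid here.
(C) R is euclidean (any two R-successors of the same world are R-related), so the schema is valid here.
(D) R is euclidean (any two R-successors of the same world are R-related), so the schema is valid here.

none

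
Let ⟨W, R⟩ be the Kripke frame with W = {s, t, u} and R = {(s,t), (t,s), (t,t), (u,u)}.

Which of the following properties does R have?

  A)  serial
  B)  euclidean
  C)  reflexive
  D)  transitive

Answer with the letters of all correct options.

A

(A) serial: every world has an R-successor.
(B) not euclidean: t R s and t R s but not s R s.
(C) not reflexive: not s R s.
(D) not transitive: s R t and t R s but not s R s.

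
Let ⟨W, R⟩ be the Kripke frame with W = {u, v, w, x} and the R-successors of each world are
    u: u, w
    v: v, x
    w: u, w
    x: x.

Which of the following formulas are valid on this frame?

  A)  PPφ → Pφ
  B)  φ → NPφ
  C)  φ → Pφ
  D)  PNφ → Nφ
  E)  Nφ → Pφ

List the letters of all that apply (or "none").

R is reflexive: each world relates to itself.
R is not symmetric: v R x but not x R v.
R is transitive: R is closed under composition.
R is not euclidean: v R x and v R v but not x R v.
R is serial: every world has an R-successor.
(A) PPφ → Pφ is the dual of axiom 4; it is valid on a frame exactly when R is transitive. R is transitive, so valid.
(B) φ → NPφ is axiom B; it is valid on a frame exactly when R is symmetric. R is not symmetric, so not valid.
(C) the dual of axiom T: valid iff R is reflexive. R is reflexive — valid.
(D) PNφ → Nφ (the dual of axiom 5) characterises the euclidean frames. R is not euclidean — not valid.
(E) Nφ → Pφ (axiom D) characterises the serial frames. R is serial — valid.

A, C, E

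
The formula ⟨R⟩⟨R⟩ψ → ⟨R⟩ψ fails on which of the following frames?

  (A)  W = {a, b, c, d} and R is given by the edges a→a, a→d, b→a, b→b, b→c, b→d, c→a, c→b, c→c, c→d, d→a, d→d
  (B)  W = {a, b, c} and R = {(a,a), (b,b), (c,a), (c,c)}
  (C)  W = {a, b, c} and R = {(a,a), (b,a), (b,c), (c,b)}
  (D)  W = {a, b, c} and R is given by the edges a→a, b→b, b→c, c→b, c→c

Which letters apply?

C

The schema ⟨R⟩⟨R⟩ψ → ⟨R⟩ψ is the dual of axiom 4; it is valid on a frame iff R is transitive.
(A) R is transitive (R is closed under composition), so the schema is valid here.
(B) R is transitive (R is closed under composition), so the schema is valid here.
(C) R is not transitive (b R c and c R b but not b R b), so the schema fails here.
(D) R is transitive (R is closed under composition), so the schema is valid here.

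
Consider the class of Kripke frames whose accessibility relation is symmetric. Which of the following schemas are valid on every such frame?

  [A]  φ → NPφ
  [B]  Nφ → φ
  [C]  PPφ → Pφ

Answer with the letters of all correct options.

A

(A) φ → NPφ is axiom B; it is valid on a frame exactly when R is symmetric. Every such R is symmetric, so valid.
(B) axiom T: valid iff R is reflexive. Such an R need not be reflexive — not valid.
(C) PPφ → Pφ is the dual of axiom 4, which corresponds to transitivity. Such an R need not be transitive — not valid.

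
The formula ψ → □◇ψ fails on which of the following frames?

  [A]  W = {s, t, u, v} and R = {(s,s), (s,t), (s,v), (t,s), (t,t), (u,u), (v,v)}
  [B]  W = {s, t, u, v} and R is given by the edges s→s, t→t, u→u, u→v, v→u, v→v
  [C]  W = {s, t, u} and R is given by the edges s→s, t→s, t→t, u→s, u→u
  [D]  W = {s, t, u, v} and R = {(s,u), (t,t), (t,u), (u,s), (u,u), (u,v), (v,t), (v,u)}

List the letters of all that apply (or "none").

A, C, D

The schema ψ → □◇ψ is axiom B; it is valid on a frame iff R is symmetric.
(A) R is not symmetric (s R v but not v R s), so the schema fails here.
(B) R is symmetric (every R-edge is matched by its reverse), so the schema is valid here.
(C) R is not symmetric (t R s but not s R t), so the schema fails here.
(D) R is not symmetric (t R u but not u R t), so the schema fails here.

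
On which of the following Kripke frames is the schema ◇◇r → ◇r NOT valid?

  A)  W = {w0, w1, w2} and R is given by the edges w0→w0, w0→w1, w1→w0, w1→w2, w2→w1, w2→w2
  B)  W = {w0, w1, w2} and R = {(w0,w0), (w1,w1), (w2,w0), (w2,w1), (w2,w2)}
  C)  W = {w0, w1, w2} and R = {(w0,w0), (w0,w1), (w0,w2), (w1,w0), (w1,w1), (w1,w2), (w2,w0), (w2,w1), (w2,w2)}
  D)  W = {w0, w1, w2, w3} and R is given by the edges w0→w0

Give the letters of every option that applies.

A

The schema ◇◇r → ◇r is the dual of axiom 4; it is valid on a frame iff R is transitive.
(A) R is not transitive (w0 R w1 and w1 R w2 but not w0 R w2), so the schema fails here.
(B) R is transitive (R is closed under composition), so the schema is valid here.
(C) R is transitive (R is closed under composition), so the schema is valid here.
(D) R is transitive (R is closed under composition), so the schema is valid here.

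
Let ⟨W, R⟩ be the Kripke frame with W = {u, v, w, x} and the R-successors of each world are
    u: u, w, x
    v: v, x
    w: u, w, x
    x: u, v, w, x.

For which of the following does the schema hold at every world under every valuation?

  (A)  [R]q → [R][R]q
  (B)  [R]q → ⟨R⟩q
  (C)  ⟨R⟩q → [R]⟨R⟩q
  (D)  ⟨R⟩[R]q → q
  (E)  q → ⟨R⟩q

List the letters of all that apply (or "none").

B, D, E

R is reflexive: each world relates to itself.
R is symmetric: every R-edge is matched by its reverse.
R is not transitive: u R x and x R v but not u R v.
R is not euclidean: x R u and x R v but not u R v.
R is serial: every world has an R-successor.
(A) axiom 4: valid iff R is transitive. R is not transitive — not valid.
(B) axiom D: valid iff R is serial. R is serial — valid.
(C) ⟨R⟩q → [R]⟨R⟩q is axiom 5, which corresponds to the euclidean property. R is not euclidean — not valid.
(D) ⟨R⟩[R]q → q is the dual of axiom B; it is valid on a frame exactly when R is symmetric. R is symmetric, so valid.
(E) q → ⟨R⟩q (the dual of axiom T) characterises the reflexive frames. R is reflexive — valid.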